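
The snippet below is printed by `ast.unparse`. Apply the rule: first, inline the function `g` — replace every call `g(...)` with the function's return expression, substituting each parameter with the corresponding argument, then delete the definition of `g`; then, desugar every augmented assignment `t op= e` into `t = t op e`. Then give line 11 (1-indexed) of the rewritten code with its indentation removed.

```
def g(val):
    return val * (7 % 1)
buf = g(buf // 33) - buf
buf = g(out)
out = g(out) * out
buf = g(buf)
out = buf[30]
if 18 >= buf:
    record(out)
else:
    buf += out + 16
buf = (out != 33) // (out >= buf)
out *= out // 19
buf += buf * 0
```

out = out * (out // 19)

Transformed code:
buf = buf // 33 * (7 % 1) - buf
buf = out * (7 % 1)
out = out * (7 % 1) * out
buf = buf * (7 % 1)
out = buf[30]
if 18 >= buf:
    record(out)
else:
    buf = buf + (out + 16)
buf = (out != 33) // (out >= buf)
out = out * (out // 19)
buf = buf + buf * 0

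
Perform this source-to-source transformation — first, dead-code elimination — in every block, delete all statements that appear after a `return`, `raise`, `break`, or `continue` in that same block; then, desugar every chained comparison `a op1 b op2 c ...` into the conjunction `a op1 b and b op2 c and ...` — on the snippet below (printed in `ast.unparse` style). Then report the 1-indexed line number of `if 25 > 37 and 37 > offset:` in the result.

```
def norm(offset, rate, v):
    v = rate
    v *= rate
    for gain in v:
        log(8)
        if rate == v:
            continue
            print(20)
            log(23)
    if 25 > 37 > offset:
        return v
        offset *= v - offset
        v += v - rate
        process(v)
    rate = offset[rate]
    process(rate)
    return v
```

Transformed code:
def norm(offset, rate, v):
    v = rate
    v *= rate
    for gain in v:
        log(8)
        if rate == v:
            continue
    if 25 > 37 and 37 > offset:
        return v
    rate = offset[rate]
    process(rate)
    return v

8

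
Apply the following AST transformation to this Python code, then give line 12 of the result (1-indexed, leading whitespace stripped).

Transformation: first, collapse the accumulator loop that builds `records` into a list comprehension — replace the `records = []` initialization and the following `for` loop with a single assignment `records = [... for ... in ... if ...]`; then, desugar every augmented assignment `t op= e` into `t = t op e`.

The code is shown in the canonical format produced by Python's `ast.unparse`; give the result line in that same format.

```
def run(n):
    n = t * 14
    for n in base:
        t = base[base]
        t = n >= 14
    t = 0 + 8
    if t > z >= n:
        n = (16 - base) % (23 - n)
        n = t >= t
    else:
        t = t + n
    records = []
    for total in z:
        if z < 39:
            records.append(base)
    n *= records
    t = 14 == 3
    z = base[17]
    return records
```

Transformed code:
def run(n):
    n = t * 14
    for n in base:
        t = base[base]
        t = n >= 14
    t = 0 + 8
    if t > z >= n:
        n = (16 - base) % (23 - n)
        n = t >= t
    else:
        t = t + n
    records = [base for total in z if z < 39]
    n = n * records
    t = 14 == 3
    z = base[17]
    return records

records = [base for total in z if z < 39]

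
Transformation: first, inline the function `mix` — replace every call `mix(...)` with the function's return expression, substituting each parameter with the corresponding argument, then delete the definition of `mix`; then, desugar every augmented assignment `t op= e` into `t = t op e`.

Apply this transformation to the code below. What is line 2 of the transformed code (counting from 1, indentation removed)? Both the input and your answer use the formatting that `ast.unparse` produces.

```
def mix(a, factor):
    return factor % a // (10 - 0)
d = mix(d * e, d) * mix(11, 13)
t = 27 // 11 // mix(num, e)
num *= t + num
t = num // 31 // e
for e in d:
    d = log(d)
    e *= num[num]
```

Transformed code:
d = d % (d * e) // (10 - 0) * (13 % 11 // (10 - 0))
t = 27 // 11 // (e % num // (10 - 0))
num = num * (t + num)
t = num // 31 // e
for e in d:
    d = log(d)
    e = e * num[num]

t = 27 // 11 // (e % num // (10 - 0))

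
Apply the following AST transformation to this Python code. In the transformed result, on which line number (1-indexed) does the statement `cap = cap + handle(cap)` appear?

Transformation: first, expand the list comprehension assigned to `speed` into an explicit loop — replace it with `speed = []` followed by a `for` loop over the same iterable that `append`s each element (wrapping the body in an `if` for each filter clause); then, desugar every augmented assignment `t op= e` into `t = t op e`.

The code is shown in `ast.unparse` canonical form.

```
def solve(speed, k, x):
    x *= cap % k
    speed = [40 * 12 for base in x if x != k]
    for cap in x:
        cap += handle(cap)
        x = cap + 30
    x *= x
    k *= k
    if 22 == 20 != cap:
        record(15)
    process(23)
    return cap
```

Transformed code:
def solve(speed, k, x):
    x = x * (cap % k)
    speed = []
    for base in x:
        if x != k:
            speed.append(40 * 12)
    for cap in x:
        cap = cap + handle(cap)
        x = cap + 30
    x = x * x
    k = k * k
    if 22 == 20 != cap:
        record(15)
    process(23)
    return cap

8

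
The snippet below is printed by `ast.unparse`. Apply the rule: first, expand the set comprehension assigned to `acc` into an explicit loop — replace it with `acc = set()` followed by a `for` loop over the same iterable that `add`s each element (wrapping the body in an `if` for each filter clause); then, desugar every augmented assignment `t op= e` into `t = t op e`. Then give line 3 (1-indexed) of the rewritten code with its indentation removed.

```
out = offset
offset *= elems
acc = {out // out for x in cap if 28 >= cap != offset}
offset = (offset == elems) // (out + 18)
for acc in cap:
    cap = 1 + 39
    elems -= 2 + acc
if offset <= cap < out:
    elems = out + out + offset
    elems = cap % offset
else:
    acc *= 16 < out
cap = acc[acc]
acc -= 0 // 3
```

Transformed code:
out = offset
offset = offset * elems
acc = set()
for x in cap:
    if 28 >= cap != offset:
        acc.add(out // out)
offset = (offset == elems) // (out + 18)
for acc in cap:
    cap = 1 + 39
    elems = elems - (2 + acc)
if offset <= cap < out:
    elems = out + out + offset
    elems = cap % offset
else:
    acc = acc * (16 < out)
cap = acc[acc]
acc = acc - 0 // 3

acc = set()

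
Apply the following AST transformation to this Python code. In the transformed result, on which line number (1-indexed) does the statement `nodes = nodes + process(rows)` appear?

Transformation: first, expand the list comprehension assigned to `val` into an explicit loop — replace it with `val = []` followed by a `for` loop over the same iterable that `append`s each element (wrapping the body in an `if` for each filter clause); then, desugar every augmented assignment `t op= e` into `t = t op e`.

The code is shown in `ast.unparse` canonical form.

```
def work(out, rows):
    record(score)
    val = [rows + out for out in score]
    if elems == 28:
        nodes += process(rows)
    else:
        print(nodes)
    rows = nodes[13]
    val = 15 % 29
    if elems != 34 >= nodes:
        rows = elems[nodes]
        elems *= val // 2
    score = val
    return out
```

7

Transformed code:
def work(out, rows):
    record(score)
    val = []
    for out in score:
        val.append(rows + out)
    if elems == 28:
        nodes = nodes + process(rows)
    else:
        print(nodes)
    rows = nodes[13]
    val = 15 % 29
    if elems != 34 >= nodes:
        rows = elems[nodes]
        elems = elems * (val // 2)
    score = val
    return out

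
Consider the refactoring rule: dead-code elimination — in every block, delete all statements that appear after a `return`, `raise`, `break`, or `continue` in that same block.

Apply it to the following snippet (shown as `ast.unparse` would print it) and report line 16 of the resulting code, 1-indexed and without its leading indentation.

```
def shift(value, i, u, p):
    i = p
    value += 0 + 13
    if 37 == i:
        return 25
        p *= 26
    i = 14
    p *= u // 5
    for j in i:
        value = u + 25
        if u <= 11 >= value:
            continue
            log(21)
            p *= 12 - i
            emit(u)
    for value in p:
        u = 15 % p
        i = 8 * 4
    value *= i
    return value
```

Transformed code:
def shift(value, i, u, p):
    i = p
    value += 0 + 13
    if 37 == i:
        return 25
    i = 14
    p *= u // 5
    for j in i:
        value = u + 25
        if u <= 11 >= value:
            continue
    for value in p:
        u = 15 % p
        i = 8 * 4
    value *= i
    return value

return value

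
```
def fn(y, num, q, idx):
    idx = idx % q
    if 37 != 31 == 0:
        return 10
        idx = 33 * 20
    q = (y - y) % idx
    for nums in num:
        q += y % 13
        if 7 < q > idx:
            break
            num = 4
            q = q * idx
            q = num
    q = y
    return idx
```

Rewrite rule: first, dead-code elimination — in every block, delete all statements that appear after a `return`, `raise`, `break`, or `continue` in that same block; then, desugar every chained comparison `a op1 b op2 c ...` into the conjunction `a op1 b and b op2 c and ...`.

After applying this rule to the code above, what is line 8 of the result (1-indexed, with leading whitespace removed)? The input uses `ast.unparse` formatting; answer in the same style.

if 7 < q and q > idx:

Transformed code:
def fn(y, num, q, idx):
    idx = idx % q
    if 37 != 31 and 31 == 0:
        return 10
    q = (y - y) % idx
    for nums in num:
        q += y % 13
        if 7 < q and q > idx:
            break
    q = y
    return idx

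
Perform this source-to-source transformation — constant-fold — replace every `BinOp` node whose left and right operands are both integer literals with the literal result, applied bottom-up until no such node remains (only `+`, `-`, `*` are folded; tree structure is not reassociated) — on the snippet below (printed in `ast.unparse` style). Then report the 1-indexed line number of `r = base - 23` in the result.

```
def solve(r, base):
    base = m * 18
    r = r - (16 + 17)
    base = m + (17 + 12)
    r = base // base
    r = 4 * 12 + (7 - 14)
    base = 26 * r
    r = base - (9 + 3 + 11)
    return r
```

8

Transformed code:
def solve(r, base):
    base = m * 18
    r = r - 33
    base = m + 29
    r = base // base
    r = 41
    base = 26 * r
    r = base - 23
    return r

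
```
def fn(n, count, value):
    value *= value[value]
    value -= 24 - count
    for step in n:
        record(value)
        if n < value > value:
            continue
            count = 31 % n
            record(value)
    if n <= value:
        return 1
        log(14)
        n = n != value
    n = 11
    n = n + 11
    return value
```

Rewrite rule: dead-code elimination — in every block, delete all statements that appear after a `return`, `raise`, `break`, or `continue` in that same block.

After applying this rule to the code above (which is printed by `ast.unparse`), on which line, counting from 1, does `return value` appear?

12

Transformed code:
def fn(n, count, value):
    value *= value[value]
    value -= 24 - count
    for step in n:
        record(value)
        if n < value > value:
            continue
    if n <= value:
        return 1
    n = 11
    n = n + 11
    return value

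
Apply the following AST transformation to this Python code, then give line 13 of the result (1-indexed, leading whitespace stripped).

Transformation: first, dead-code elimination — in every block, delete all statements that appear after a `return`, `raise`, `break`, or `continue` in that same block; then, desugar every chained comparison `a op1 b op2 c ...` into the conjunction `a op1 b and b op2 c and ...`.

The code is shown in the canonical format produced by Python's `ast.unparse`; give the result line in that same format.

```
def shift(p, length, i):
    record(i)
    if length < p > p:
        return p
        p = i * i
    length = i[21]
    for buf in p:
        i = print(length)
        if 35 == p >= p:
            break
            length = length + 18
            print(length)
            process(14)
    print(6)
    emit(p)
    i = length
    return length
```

Transformed code:
def shift(p, length, i):
    record(i)
    if length < p and p > p:
        return p
    length = i[21]
    for buf in p:
        i = print(length)
        if 35 == p and p >= p:
            break
    print(6)
    emit(p)
    i = length
    return length

return length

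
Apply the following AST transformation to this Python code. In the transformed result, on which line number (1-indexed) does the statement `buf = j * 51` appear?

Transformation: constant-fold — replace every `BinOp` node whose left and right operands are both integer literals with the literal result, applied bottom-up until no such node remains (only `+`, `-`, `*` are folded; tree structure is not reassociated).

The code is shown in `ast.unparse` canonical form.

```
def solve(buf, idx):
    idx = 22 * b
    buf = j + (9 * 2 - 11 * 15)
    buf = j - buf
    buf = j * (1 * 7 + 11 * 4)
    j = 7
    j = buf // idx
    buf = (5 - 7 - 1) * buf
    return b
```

5

Transformed code:
def solve(buf, idx):
    idx = 22 * b
    buf = j + -147
    buf = j - buf
    buf = j * 51
    j = 7
    j = buf // idx
    buf = -3 * buf
    return b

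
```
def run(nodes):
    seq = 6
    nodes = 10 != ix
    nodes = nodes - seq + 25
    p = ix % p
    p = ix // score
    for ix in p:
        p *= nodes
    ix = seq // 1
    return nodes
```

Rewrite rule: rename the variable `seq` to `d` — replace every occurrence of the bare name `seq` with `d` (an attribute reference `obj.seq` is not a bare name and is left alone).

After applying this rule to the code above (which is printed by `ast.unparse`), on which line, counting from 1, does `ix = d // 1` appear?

9

Transformed code:
def run(nodes):
    d = 6
    nodes = 10 != ix
    nodes = nodes - d + 25
    p = ix % p
    p = ix // score
    for ix in p:
        p *= nodes
    ix = d // 1
    return nodes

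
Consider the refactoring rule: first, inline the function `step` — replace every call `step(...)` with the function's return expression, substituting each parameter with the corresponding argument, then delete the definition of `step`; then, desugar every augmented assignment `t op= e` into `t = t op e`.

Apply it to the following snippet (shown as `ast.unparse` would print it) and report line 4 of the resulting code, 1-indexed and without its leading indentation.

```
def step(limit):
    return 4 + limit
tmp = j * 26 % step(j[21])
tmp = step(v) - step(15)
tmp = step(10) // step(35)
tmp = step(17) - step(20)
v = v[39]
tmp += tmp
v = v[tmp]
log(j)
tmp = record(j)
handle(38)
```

tmp = 4 + 17 - (4 + 20)

Transformed code:
tmp = j * 26 % (4 + j[21])
tmp = 4 + v - (4 + 15)
tmp = (4 + 10) // (4 + 35)
tmp = 4 + 17 - (4 + 20)
v = v[39]
tmp = tmp + tmp
v = v[tmp]
log(j)
tmp = record(j)
handle(38)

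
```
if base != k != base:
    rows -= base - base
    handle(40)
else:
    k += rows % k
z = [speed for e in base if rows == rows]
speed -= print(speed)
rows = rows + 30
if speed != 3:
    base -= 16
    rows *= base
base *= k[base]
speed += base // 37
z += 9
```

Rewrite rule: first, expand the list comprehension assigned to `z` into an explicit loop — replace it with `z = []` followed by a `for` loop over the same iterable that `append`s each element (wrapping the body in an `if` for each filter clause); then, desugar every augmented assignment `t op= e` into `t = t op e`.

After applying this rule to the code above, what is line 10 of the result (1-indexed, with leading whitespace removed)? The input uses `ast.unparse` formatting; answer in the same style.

speed = speed - print(speed)

Transformed code:
if base != k != base:
    rows = rows - (base - base)
    handle(40)
else:
    k = k + rows % k
z = []
for e in base:
    if rows == rows:
        z.append(speed)
speed = speed - print(speed)
rows = rows + 30
if speed != 3:
    base = base - 16
    rows = rows * base
base = base * k[base]
speed = speed + base // 37
z = z + 9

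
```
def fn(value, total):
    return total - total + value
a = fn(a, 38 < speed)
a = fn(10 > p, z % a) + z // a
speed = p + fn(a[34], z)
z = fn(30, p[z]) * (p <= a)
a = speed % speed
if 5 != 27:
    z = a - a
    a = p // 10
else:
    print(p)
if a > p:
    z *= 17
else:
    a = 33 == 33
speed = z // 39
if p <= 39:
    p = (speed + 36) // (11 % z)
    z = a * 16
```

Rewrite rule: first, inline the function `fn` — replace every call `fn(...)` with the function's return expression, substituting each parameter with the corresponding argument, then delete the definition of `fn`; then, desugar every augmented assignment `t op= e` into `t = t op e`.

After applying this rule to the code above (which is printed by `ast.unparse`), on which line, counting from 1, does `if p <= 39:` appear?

16

Transformed code:
a = (38 < speed) - (38 < speed) + a
a = z % a - z % a + (10 > p) + z // a
speed = p + (z - z + a[34])
z = (p[z] - p[z] + 30) * (p <= a)
a = speed % speed
if 5 != 27:
    z = a - a
    a = p // 10
else:
    print(p)
if a > p:
    z = z * 17
else:
    a = 33 == 33
speed = z // 39
if p <= 39:
    p = (speed + 36) // (11 % z)
    z = a * 16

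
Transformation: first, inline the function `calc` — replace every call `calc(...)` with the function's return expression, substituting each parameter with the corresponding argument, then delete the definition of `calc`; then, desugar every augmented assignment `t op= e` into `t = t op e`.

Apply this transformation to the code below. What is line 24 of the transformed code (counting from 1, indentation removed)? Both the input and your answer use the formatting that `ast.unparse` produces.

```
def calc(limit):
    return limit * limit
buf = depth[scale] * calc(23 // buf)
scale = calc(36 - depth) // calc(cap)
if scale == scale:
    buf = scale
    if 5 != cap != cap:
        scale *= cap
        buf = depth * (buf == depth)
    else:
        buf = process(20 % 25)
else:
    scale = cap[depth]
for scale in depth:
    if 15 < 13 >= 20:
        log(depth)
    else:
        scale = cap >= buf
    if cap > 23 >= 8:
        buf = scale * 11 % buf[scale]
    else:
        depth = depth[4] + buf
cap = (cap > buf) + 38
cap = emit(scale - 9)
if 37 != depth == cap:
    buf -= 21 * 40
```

buf = buf - 21 * 40

Transformed code:
buf = depth[scale] * (23 // buf * (23 // buf))
scale = (36 - depth) * (36 - depth) // (cap * cap)
if scale == scale:
    buf = scale
    if 5 != cap != cap:
        scale = scale * cap
        buf = depth * (buf == depth)
    else:
        buf = process(20 % 25)
else:
    scale = cap[depth]
for scale in depth:
    if 15 < 13 >= 20:
        log(depth)
    else:
        scale = cap >= buf
    if cap > 23 >= 8:
        buf = scale * 11 % buf[scale]
    else:
        depth = depth[4] + buf
cap = (cap > buf) + 38
cap = emit(scale - 9)
if 37 != depth == cap:
    buf = buf - 21 * 40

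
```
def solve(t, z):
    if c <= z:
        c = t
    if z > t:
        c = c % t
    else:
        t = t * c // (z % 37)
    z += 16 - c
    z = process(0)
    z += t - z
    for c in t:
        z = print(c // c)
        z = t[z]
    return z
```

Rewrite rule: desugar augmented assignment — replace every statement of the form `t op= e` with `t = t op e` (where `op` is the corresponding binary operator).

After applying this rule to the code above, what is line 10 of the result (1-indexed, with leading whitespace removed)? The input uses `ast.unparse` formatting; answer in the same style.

z = z + (t - z)

Transformed code:
def solve(t, z):
    if c <= z:
        c = t
    if z > t:
        c = c % t
    else:
        t = t * c // (z % 37)
    z = z + (16 - c)
    z = process(0)
    z = z + (t - z)
    for c in t:
        z = print(c // c)
        z = t[z]
    return z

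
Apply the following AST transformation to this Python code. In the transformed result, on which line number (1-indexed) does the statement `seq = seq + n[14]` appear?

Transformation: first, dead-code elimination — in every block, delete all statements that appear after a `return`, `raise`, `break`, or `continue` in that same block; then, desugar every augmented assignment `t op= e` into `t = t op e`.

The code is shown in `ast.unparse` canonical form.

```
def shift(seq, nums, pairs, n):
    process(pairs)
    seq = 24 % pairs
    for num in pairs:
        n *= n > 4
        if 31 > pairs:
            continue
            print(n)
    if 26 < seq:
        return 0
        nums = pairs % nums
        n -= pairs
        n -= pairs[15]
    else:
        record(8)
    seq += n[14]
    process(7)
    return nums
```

Transformed code:
def shift(seq, nums, pairs, n):
    process(pairs)
    seq = 24 % pairs
    for num in pairs:
        n = n * (n > 4)
        if 31 > pairs:
            continue
    if 26 < seq:
        return 0
    else:
        record(8)
    seq = seq + n[14]
    process(7)
    return nums

12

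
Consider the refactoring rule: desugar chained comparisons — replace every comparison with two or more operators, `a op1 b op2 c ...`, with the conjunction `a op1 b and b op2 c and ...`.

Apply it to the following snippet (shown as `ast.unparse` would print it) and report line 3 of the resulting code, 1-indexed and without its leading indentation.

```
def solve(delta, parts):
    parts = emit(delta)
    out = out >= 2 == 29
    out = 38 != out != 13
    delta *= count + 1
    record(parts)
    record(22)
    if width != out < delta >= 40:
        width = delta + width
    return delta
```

Transformed code:
def solve(delta, parts):
    parts = emit(delta)
    out = out >= 2 and 2 == 29
    out = 38 != out and out != 13
    delta *= count + 1
    record(parts)
    record(22)
    if width != out and out < delta and (delta >= 40):
        width = delta + width
    return delta

out = out >= 2 and 2 == 29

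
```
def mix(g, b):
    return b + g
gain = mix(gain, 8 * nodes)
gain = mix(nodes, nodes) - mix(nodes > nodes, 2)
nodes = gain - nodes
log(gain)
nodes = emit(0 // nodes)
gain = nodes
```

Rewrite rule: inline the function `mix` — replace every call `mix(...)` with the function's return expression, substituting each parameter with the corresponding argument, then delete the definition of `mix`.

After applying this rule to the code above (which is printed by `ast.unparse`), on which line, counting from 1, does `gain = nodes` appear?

Transformed code:
gain = 8 * nodes + gain
gain = nodes + nodes - (2 + (nodes > nodes))
nodes = gain - nodes
log(gain)
nodes = emit(0 // nodes)
gain = nodes

6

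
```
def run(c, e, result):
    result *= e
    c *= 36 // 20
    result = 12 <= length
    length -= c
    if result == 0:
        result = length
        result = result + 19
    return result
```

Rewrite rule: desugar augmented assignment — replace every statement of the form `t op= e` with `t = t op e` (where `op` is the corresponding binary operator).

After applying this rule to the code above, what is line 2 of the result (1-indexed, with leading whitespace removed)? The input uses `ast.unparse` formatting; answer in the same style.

Transformed code:
def run(c, e, result):
    result = result * e
    c = c * (36 // 20)
    result = 12 <= length
    length = length - c
    if result == 0:
        result = length
        result = result + 19
    return result

result = result * e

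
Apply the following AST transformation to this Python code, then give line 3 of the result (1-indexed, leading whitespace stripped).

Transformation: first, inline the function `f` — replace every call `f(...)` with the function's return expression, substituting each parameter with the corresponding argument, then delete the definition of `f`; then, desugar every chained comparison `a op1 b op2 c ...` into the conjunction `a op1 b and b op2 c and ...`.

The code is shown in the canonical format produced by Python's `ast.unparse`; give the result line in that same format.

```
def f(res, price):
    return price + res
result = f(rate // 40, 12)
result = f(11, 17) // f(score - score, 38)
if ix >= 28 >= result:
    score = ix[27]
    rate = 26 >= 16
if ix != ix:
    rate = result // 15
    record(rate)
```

Transformed code:
result = 12 + rate // 40
result = (17 + 11) // (38 + (score - score))
if ix >= 28 and 28 >= result:
    score = ix[27]
    rate = 26 >= 16
if ix != ix:
    rate = result // 15
    record(rate)

if ix >= 28 and 28 >= result:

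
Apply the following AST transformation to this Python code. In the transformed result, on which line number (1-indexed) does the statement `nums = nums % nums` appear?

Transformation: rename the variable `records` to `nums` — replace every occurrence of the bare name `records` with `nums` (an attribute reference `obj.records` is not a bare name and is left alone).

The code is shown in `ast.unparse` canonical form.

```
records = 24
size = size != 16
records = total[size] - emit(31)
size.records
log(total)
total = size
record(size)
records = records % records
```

Transformed code:
nums = 24
size = size != 16
nums = total[size] - emit(31)
size.records
log(total)
total = size
record(size)
nums = nums % nums

8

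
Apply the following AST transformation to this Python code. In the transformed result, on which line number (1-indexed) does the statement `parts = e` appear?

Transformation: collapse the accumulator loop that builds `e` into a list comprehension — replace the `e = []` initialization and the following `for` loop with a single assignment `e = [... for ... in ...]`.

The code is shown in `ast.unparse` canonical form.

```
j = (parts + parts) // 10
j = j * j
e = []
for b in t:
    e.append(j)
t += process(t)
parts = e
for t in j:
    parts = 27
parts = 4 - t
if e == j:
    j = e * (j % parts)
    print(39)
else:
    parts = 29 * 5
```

Transformed code:
j = (parts + parts) // 10
j = j * j
e = [j for b in t]
t += process(t)
parts = e
for t in j:
    parts = 27
parts = 4 - t
if e == j:
    j = e * (j % parts)
    print(39)
else:
    parts = 29 * 5

5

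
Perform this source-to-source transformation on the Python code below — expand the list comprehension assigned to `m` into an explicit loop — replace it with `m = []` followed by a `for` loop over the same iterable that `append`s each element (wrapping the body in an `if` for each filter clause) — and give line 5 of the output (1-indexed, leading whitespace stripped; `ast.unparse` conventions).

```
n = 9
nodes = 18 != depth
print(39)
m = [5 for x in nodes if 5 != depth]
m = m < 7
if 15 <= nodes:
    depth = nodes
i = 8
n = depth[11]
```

for x in nodes:

Transformed code:
n = 9
nodes = 18 != depth
print(39)
m = []
for x in nodes:
    if 5 != depth:
        m.append(5)
m = m < 7
if 15 <= nodes:
    depth = nodes
i = 8
n = depth[11]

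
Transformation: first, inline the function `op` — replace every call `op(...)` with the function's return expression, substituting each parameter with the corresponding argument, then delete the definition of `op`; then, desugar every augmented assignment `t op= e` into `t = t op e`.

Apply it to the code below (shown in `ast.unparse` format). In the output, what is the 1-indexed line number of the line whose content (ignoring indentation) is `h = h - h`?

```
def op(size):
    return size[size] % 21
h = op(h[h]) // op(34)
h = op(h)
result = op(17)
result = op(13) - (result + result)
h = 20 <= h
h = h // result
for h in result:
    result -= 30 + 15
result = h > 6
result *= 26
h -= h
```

Transformed code:
h = h[h][h[h]] % 21 // (34[34] % 21)
h = h[h] % 21
result = 17[17] % 21
result = 13[13] % 21 - (result + result)
h = 20 <= h
h = h // result
for h in result:
    result = result - (30 + 15)
result = h > 6
result = result * 26
h = h - h

11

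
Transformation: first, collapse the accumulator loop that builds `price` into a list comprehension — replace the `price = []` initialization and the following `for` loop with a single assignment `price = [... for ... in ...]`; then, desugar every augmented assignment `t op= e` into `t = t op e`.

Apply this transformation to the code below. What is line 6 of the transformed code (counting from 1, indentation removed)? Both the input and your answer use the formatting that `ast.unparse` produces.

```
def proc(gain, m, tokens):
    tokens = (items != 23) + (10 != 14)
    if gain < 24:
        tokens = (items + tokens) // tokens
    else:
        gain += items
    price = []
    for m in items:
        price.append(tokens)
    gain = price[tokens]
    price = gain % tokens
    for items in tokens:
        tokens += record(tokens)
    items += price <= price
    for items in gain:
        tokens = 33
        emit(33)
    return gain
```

gain = gain + items

Transformed code:
def proc(gain, m, tokens):
    tokens = (items != 23) + (10 != 14)
    if gain < 24:
        tokens = (items + tokens) // tokens
    else:
        gain = gain + items
    price = [tokens for m in items]
    gain = price[tokens]
    price = gain % tokens
    for items in tokens:
        tokens = tokens + record(tokens)
    items = items + (price <= price)
    for items in gain:
        tokens = 33
        emit(33)
    return gain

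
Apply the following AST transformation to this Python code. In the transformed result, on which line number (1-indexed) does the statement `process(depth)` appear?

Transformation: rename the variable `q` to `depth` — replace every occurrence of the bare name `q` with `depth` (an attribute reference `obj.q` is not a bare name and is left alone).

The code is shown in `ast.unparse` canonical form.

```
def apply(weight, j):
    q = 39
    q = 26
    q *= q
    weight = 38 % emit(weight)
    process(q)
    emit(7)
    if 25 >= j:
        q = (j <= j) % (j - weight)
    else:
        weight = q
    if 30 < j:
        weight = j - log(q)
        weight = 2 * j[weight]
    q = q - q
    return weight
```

Transformed code:
def apply(weight, j):
    depth = 39
    depth = 26
    depth *= depth
    weight = 38 % emit(weight)
    process(depth)
    emit(7)
    if 25 >= j:
        depth = (j <= j) % (j - weight)
    else:
        weight = depth
    if 30 < j:
        weight = j - log(depth)
        weight = 2 * j[weight]
    depth = depth - depth
    return weight

6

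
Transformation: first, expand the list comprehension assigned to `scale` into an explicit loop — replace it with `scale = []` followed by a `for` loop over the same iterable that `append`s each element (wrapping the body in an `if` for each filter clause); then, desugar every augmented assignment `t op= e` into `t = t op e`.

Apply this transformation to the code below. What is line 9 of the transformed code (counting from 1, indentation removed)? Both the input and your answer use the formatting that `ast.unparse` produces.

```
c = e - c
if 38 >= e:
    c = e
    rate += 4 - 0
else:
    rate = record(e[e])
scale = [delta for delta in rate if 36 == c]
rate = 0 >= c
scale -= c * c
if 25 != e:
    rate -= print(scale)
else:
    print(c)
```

Transformed code:
c = e - c
if 38 >= e:
    c = e
    rate = rate + (4 - 0)
else:
    rate = record(e[e])
scale = []
for delta in rate:
    if 36 == c:
        scale.append(delta)
rate = 0 >= c
scale = scale - c * c
if 25 != e:
    rate = rate - print(scale)
else:
    print(c)

if 36 == c:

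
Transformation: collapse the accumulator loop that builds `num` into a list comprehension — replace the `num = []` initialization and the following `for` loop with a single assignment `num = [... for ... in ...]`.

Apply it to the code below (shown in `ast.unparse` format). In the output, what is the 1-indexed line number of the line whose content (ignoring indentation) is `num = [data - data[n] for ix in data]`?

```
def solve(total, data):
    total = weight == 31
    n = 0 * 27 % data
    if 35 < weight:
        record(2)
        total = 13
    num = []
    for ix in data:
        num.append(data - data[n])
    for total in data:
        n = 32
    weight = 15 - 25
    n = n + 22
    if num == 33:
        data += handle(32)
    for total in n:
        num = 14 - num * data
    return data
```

Transformed code:
def solve(total, data):
    total = weight == 31
    n = 0 * 27 % data
    if 35 < weight:
        record(2)
        total = 13
    num = [data - data[n] for ix in data]
    for total in data:
        n = 32
    weight = 15 - 25
    n = n + 22
    if num == 33:
        data += handle(32)
    for total in n:
        num = 14 - num * data
    return data

7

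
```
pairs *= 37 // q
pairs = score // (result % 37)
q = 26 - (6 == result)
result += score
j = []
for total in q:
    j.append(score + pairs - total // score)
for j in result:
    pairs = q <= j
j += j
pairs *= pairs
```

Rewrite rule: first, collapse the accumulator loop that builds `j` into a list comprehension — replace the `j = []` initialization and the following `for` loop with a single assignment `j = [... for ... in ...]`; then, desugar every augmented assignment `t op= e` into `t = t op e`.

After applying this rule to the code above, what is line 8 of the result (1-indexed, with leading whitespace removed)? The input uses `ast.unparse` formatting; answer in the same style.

j = j + j

Transformed code:
pairs = pairs * (37 // q)
pairs = score // (result % 37)
q = 26 - (6 == result)
result = result + score
j = [score + pairs - total // score for total in q]
for j in result:
    pairs = q <= j
j = j + j
pairs = pairs * pairs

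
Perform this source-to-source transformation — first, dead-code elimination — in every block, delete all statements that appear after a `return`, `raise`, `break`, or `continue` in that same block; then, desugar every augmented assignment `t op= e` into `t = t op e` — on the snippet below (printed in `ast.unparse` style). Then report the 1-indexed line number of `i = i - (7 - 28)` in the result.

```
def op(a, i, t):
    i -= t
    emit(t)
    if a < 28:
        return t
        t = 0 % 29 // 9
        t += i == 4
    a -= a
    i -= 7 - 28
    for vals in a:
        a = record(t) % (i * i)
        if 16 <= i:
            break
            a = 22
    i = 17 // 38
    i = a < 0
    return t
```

Transformed code:
def op(a, i, t):
    i = i - t
    emit(t)
    if a < 28:
        return t
    a = a - a
    i = i - (7 - 28)
    for vals in a:
        a = record(t) % (i * i)
        if 16 <= i:
            break
    i = 17 // 38
    i = a < 0
    return t

7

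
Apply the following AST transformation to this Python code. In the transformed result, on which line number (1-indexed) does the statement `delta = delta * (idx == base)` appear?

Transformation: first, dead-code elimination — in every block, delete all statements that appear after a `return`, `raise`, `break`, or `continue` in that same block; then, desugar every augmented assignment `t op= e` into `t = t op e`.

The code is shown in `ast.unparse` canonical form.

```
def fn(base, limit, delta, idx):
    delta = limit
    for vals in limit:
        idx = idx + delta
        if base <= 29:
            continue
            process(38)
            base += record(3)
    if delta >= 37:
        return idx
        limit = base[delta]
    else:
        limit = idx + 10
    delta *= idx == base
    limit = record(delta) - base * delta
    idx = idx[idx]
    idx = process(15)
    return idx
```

11

Transformed code:
def fn(base, limit, delta, idx):
    delta = limit
    for vals in limit:
        idx = idx + delta
        if base <= 29:
            continue
    if delta >= 37:
        return idx
    else:
        limit = idx + 10
    delta = delta * (idx == base)
    limit = record(delta) - base * delta
    idx = idx[idx]
    idx = process(15)
    return idx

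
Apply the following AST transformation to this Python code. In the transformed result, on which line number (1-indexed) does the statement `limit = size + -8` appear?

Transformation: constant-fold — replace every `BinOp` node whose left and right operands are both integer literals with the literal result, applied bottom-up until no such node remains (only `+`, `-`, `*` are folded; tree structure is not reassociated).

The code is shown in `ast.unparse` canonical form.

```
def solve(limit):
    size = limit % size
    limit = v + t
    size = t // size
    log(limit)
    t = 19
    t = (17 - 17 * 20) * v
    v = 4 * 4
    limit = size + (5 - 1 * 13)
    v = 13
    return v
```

Transformed code:
def solve(limit):
    size = limit % size
    limit = v + t
    size = t // size
    log(limit)
    t = 19
    t = -323 * v
    v = 16
    limit = size + -8
    v = 13
    return v

9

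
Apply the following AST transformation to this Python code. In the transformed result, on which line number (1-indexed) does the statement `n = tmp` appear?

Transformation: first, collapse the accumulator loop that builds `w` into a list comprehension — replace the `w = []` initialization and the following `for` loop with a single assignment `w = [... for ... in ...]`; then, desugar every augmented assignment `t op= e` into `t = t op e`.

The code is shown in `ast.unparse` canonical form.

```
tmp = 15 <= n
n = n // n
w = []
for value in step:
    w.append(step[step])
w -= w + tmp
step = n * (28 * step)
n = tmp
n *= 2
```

6

Transformed code:
tmp = 15 <= n
n = n // n
w = [step[step] for value in step]
w = w - (w + tmp)
step = n * (28 * step)
n = tmp
n = n * 2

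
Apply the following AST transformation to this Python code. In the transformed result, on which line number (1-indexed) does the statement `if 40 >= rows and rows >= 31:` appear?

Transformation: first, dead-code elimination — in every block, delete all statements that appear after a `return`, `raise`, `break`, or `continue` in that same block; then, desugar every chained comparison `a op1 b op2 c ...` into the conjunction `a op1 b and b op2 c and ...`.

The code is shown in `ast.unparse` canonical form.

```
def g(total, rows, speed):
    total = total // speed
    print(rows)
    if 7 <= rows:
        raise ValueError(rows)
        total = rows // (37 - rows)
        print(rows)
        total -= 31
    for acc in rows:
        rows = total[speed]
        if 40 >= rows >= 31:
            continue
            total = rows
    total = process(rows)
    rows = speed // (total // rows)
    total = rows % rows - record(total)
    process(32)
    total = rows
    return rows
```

8

Transformed code:
def g(total, rows, speed):
    total = total // speed
    print(rows)
    if 7 <= rows:
        raise ValueError(rows)
    for acc in rows:
        rows = total[speed]
        if 40 >= rows and rows >= 31:
            continue
    total = process(rows)
    rows = speed // (total // rows)
    total = rows % rows - record(total)
    process(32)
    total = rows
    return rows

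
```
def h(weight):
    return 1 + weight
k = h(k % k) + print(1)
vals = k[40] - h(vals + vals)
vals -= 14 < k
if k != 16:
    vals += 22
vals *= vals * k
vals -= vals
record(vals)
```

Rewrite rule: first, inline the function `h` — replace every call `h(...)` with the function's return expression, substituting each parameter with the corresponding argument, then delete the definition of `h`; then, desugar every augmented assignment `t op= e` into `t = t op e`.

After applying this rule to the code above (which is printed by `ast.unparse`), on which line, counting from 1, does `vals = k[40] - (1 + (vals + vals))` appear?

2

Transformed code:
k = 1 + k % k + print(1)
vals = k[40] - (1 + (vals + vals))
vals = vals - (14 < k)
if k != 16:
    vals = vals + 22
vals = vals * (vals * k)
vals = vals - vals
record(vals)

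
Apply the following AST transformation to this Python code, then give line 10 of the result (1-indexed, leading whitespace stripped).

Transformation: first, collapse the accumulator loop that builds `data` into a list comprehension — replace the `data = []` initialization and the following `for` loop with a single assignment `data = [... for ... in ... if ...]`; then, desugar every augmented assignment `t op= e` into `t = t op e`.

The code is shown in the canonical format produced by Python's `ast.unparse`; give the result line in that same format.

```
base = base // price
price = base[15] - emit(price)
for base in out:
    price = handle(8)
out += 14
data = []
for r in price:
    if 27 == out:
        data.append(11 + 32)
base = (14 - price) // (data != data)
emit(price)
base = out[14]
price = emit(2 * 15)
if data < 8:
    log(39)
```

Transformed code:
base = base // price
price = base[15] - emit(price)
for base in out:
    price = handle(8)
out = out + 14
data = [11 + 32 for r in price if 27 == out]
base = (14 - price) // (data != data)
emit(price)
base = out[14]
price = emit(2 * 15)
if data < 8:
    log(39)

price = emit(2 * 15)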